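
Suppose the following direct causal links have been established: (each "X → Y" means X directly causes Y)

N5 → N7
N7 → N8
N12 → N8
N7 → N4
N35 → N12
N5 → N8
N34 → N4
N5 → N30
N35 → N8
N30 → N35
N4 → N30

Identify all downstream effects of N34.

Direct effects: N4.
2 steps out: N30.
3 steps out: N35.
4 steps out: N12, N8.
Not reachable from it: N5, N7.

N12, N30, N35, N4, N8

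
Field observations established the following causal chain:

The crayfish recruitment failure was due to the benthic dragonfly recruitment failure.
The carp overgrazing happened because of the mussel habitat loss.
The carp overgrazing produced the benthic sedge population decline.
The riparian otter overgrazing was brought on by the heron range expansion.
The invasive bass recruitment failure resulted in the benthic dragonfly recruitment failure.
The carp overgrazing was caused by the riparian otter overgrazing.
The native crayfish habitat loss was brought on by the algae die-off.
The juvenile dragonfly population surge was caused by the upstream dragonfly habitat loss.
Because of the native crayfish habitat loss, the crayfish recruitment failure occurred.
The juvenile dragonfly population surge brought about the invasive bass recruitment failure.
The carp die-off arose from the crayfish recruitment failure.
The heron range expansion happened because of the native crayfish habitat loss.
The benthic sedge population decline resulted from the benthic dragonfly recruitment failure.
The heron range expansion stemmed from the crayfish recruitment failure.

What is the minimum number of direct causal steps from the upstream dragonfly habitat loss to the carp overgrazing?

Shortest chain: the upstream dragonfly habitat loss → the juvenile dragonfly population surge → the invasive bass recruitment failure → the benthic dragonfly recruitment failure → the crayfish recruitment failure → the heron range expansion → the riparian otter overgrazing → the carp overgrazing.

7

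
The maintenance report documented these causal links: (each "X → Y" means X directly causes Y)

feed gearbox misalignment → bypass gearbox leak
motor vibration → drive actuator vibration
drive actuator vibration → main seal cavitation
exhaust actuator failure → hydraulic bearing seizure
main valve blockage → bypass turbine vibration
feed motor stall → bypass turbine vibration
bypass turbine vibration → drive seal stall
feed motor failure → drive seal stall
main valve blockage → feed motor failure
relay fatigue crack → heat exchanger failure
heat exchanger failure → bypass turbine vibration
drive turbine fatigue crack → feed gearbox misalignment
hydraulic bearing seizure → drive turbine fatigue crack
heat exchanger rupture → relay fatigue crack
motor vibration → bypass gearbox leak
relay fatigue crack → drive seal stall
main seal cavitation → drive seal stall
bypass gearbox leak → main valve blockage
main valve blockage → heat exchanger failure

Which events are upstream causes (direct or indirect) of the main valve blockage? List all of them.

Immediate cause of the main valve blockage: the bypass gearbox leak.
Further upstream: the motor vibration, the exhaust actuator failure, the hydraulic bearing seizure, the drive turbine fatigue crack, the feed gearbox misalignment.

the bypass gearbox leak, the drive turbine fatigue crack, the exhaust actuator failure, the feed gearbox misalignment, the hydraulic bearing seizure, the motor vibration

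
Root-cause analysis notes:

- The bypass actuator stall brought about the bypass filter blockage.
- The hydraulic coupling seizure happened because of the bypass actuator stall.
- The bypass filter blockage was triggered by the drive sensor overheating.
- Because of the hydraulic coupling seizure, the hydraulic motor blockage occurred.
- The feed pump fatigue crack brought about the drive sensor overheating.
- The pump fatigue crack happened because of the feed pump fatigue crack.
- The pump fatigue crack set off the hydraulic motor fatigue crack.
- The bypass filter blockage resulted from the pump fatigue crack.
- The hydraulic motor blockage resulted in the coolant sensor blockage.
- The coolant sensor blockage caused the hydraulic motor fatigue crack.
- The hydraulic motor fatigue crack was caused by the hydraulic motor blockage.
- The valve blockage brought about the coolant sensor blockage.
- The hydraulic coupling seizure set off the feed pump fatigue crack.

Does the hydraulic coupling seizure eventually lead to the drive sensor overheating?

There is a causal chain: the hydraulic coupling seizure → the feed pump fatigue crack → the drive sensor overheating.

Yes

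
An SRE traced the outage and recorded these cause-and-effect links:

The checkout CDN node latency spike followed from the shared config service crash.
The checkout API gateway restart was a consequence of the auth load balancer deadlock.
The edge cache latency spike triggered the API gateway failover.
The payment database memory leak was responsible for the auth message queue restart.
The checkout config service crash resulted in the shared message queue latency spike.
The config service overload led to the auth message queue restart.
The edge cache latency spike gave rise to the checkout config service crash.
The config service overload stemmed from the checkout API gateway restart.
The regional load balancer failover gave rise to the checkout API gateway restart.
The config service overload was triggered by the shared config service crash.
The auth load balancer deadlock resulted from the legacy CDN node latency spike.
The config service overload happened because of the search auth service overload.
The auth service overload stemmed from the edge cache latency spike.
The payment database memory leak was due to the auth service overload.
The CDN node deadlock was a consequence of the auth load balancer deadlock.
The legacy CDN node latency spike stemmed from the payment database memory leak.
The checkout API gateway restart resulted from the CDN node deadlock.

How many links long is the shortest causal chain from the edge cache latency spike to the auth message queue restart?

3

Shortest chain: the edge cache latency spike → the auth service overload → the payment database memory leak → the auth message queue restart.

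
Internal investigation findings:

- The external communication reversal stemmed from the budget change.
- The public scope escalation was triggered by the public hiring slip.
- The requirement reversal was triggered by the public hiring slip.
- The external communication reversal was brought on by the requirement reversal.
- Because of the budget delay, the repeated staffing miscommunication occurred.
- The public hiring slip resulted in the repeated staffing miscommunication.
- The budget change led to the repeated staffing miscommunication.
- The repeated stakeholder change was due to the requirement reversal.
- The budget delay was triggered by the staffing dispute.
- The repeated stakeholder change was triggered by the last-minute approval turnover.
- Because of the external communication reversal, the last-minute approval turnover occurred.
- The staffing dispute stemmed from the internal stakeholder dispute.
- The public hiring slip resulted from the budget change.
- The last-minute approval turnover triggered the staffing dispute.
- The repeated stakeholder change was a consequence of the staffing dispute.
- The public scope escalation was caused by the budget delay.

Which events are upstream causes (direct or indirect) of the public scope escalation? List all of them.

the budget change, the budget delay, the external communication reversal, the internal stakeholder dispute, the last-minute approval turnover, the public hiring slip, the requirement reversal, the staffing dispute

Immediate causes of the public scope escalation: the public hiring slip, the budget delay.
Further upstream: the budget change, the requirement reversal, the external communication reversal, the last-minute approval turnover, the staffing dispute, the internal stakeholder dispute.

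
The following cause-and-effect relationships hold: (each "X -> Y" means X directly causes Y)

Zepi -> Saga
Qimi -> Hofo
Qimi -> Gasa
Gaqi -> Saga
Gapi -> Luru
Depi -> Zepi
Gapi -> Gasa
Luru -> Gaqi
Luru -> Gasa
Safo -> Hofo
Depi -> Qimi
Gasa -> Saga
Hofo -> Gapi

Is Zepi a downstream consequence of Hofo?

Hofo leads to Gapi, Luru, Gasa, Gaqi, Saga; Zepi is not among them.

No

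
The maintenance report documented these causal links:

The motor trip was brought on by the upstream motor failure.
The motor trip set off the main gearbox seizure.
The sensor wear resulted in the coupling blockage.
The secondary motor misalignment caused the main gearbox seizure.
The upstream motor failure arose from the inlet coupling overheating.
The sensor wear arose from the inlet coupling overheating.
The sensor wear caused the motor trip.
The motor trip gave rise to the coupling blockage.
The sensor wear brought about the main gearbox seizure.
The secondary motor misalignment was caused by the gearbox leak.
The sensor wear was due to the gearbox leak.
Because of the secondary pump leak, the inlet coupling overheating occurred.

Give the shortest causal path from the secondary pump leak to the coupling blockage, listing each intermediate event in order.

the secondary pump leak → the inlet coupling overheating → the sensor wear → the coupling blockage

the secondary pump leak → the inlet coupling overheating
the inlet coupling overheating → the sensor wear
the sensor wear → the coupling blockage
Length: 3 steps.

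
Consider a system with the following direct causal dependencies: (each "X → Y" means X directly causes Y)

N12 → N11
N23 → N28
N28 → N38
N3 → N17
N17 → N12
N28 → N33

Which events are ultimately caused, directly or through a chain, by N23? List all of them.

Direct effects: N28.
2 steps out: N33, N38.
Not reachable from it: N3, N17, N12, N11.

N28, N33, N38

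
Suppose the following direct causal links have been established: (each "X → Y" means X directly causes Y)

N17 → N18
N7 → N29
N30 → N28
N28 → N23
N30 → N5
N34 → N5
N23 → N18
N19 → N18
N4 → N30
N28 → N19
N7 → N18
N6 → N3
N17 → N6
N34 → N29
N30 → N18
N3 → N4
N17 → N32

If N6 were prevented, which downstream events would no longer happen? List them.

N19, N23, N28, N3, N30, N4

Downstream of N6: N3, N4, N30, N28, N19, N5, N23, N18.
Of those, still caused via another path: N5, N18.
The remainder have no surviving cause.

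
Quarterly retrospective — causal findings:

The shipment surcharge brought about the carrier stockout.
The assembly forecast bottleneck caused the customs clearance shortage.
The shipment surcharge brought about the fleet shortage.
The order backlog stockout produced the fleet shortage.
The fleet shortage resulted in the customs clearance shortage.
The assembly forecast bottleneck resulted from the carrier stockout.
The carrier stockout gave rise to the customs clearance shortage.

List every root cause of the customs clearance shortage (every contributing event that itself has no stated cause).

Tracing upstream from the customs clearance shortage: the customs clearance shortage ← the carrier stockout ← the shipment surcharge.
A separate upstream branch: the customs clearance shortage ← the fleet shortage ← the order backlog stockout.
Each of those chain origins has no stated cause.

the order backlog stockout, the shipment surcharge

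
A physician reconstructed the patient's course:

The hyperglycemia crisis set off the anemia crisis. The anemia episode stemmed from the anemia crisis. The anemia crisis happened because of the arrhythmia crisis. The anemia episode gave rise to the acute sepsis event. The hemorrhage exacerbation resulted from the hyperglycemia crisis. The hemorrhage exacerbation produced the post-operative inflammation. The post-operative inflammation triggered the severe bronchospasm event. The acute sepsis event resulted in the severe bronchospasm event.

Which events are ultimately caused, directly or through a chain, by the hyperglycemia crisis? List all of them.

the acute sepsis event, the anemia crisis, the anemia episode, the hemorrhage exacerbation, the post-operative inflammation, the severe bronchospasm event

Direct effects: the anemia crisis, the hemorrhage exacerbation.
2 steps out: the anemia episode, the post-operative inflammation.
3 steps out: the acute sepsis event, the severe bronchospasm event.
Not reachable from it: the arrhythmia crisis.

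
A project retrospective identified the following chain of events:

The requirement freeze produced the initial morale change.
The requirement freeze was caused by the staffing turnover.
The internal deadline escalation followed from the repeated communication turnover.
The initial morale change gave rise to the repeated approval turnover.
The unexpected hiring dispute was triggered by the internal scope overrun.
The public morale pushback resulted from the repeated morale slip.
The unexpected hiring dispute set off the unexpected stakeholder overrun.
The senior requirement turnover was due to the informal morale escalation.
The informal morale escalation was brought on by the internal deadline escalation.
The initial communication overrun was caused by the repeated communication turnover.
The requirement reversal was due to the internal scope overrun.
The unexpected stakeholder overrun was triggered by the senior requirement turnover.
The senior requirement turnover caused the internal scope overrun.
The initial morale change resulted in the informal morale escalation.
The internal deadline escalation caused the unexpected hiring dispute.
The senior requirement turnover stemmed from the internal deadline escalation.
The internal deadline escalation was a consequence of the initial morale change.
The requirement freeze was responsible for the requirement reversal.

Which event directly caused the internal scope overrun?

Upstream contributors include the staffing turnover, the requirement freeze, the initial morale change, the repeated communication turnover, the internal deadline escalation, the informal morale escalation, but only the senior requirement turnover feeds directly into the internal scope overrun.

the senior requirement turnover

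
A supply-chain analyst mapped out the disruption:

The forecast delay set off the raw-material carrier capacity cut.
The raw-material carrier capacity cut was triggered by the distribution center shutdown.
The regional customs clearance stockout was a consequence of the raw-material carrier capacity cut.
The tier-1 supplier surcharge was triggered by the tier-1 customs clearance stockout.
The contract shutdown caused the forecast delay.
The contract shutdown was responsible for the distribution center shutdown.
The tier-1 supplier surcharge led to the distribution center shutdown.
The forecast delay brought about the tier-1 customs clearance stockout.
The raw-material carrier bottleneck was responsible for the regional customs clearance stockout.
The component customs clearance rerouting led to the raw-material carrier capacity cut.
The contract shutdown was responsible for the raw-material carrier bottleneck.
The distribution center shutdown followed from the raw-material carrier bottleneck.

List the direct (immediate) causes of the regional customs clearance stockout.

Upstream contributors include the contract shutdown, the forecast delay, the tier-1 customs clearance stockout, the tier-1 supplier surcharge, the distribution center shutdown, the component customs clearance rerouting, but only the raw-material carrier bottleneck, the raw-material carrier capacity cut feed directly into the regional customs clearance stockout.

the raw-material carrier bottleneck, the raw-material carrier capacity cut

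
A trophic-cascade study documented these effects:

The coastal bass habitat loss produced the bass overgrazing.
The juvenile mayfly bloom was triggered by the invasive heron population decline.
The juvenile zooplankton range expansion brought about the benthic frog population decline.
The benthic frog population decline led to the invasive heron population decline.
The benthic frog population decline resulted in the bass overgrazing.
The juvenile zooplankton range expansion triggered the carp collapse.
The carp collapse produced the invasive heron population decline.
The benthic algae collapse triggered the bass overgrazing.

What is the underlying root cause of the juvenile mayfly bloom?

the juvenile zooplankton range expansion

Tracing upstream from the juvenile mayfly bloom: the juvenile mayfly bloom ← the invasive heron population decline ← the benthic frog population decline ← the juvenile zooplankton range expansion.
The juvenile zooplankton range expansion has no stated cause, so it is the root.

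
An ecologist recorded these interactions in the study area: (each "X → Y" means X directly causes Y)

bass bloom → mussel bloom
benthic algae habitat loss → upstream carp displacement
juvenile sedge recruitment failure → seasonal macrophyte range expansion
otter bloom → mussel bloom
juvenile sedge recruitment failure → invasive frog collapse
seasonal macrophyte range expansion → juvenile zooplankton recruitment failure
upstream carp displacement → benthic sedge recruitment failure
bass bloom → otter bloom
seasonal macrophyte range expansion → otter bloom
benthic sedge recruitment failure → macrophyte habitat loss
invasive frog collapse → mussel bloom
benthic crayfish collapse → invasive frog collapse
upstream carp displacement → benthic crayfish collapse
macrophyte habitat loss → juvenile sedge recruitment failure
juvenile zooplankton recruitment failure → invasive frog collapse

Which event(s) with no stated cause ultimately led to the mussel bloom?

Tracing upstream from the mussel bloom: the mussel bloom ← the invasive frog collapse ← the benthic crayfish collapse ← the upstream carp displacement ← the benthic algae habitat loss.
A separate upstream branch: the mussel bloom ← the bass bloom.
Each of those chain origins has no stated cause.

the bass bloom, the benthic algae habitat loss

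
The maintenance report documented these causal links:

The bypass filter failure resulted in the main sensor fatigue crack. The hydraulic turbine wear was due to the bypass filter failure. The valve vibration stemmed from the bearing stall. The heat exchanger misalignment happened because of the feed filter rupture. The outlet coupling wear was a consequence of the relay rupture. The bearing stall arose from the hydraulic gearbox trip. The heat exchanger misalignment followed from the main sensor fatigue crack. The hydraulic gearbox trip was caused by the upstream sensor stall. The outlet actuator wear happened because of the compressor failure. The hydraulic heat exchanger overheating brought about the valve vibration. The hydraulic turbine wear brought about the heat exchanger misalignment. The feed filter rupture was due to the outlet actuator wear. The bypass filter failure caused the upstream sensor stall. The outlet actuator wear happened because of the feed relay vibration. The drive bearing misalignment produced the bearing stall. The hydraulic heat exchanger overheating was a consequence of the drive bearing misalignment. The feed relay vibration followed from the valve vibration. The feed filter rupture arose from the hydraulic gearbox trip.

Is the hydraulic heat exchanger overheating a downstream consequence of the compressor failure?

The compressor failure leads to the outlet actuator wear, the feed filter rupture, the heat exchanger misalignment; the hydraulic heat exchanger overheating is not among them.

No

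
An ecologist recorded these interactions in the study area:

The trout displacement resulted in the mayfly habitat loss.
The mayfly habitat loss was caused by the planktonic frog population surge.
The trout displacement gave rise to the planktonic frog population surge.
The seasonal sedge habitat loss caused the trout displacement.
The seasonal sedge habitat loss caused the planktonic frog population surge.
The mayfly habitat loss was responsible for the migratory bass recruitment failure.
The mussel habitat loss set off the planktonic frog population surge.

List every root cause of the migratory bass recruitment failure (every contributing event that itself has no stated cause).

Tracing upstream from the migratory bass recruitment failure: the migratory bass recruitment failure ← the mayfly habitat loss ← the trout displacement ← the seasonal sedge habitat loss.
A separate upstream branch: the migratory bass recruitment failure ← the mayfly habitat loss ← the planktonic frog population surge ← the mussel habitat loss.
Each of those chain origins has no stated cause.

the mussel habitat loss, the seasonal sedge habitat loss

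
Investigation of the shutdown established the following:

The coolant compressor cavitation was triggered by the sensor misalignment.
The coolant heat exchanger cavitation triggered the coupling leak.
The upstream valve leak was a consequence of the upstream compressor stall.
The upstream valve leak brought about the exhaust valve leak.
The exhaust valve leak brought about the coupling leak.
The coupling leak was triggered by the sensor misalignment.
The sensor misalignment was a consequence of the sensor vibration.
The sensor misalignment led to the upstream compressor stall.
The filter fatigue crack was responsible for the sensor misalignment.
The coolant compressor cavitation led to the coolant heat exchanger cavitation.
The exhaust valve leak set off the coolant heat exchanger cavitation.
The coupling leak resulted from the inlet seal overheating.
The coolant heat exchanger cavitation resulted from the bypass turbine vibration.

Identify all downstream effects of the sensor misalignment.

Direct effects: the upstream compressor stall, the coolant compressor cavitation, the coupling leak.
2 steps out: the upstream valve leak, the coolant heat exchanger cavitation.
3 steps out: the exhaust valve leak.
Not reachable from it: the inlet seal overheating, the sensor vibration, the filter fatigue crack, the bypass turbine vibration.

the coolant compressor cavitation, the coolant heat exchanger cavitation, the coupling leak, the exhaust valve leak, the upstream compressor stall, the upstream valve leak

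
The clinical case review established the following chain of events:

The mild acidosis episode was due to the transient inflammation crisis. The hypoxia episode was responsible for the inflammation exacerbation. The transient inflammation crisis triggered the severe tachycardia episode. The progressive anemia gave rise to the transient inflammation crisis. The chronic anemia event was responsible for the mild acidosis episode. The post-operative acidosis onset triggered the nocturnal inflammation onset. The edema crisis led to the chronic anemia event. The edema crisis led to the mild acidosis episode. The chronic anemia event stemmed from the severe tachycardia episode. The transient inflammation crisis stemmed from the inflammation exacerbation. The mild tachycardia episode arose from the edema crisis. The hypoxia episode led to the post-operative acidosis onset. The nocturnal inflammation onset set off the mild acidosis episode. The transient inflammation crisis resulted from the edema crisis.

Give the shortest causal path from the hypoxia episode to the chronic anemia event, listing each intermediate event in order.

the hypoxia episode → the inflammation exacerbation → the transient inflammation crisis → the severe tachycardia episode → the chronic anemia event

the hypoxia episode → the inflammation exacerbation
the inflammation exacerbation → the transient inflammation crisis
the transient inflammation crisis → the severe tachycardia episode
the severe tachycardia episode → the chronic anemia event
Length: 4 steps.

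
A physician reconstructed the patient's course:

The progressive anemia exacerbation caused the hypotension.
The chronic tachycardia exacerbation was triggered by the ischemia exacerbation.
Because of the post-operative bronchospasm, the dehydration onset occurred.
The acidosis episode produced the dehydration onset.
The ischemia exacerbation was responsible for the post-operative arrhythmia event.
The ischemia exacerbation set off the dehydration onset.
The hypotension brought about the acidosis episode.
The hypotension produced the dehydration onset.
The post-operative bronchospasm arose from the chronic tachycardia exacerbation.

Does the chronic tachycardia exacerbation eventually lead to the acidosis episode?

The chronic tachycardia exacerbation leads to the post-operative bronchospasm, the dehydration onset; the acidosis episode is not among them.

No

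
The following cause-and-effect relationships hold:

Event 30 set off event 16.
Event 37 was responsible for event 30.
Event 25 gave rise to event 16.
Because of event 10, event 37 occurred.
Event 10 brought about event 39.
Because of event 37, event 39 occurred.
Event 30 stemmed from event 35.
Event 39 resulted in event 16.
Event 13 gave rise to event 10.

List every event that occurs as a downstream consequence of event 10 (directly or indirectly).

event 16, event 30, event 37, event 39

Direct effects: event 37, event 39.
2 steps out: event 30, event 16.
Not reachable from it: event 13, event 35, event 25.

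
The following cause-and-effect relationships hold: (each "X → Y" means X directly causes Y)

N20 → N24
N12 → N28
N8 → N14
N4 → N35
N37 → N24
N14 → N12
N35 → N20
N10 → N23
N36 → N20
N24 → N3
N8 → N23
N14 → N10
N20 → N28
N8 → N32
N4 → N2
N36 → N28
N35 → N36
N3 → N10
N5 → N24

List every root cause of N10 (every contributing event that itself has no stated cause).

Tracing upstream from N10: N10 ← N3 ← N24 ← N20 ← N35 ← N4.
A separate upstream branch: N10 ← N3 ← N24 ← N5.
A separate upstream branch: N10 ← N14 ← N8.
A separate upstream branch: N10 ← N3 ← N24 ← N37.
Each of those chain origins has no stated cause.

N37, N4, N5, N8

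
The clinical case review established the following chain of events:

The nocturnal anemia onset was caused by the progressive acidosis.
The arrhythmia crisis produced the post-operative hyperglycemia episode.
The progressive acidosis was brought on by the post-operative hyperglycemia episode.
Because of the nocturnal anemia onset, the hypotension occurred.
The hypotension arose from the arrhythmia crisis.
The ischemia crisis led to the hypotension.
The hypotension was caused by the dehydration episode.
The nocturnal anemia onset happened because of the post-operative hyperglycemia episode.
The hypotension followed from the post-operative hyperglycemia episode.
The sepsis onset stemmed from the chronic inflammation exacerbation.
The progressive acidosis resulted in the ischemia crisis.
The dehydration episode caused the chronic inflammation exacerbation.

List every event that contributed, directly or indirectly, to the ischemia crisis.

the arrhythmia crisis, the post-operative hyperglycemia episode, the progressive acidosis

Immediate cause of the ischemia crisis: the progressive acidosis.
Further upstream: the arrhythmia crisis, the post-operative hyperglycemia episode.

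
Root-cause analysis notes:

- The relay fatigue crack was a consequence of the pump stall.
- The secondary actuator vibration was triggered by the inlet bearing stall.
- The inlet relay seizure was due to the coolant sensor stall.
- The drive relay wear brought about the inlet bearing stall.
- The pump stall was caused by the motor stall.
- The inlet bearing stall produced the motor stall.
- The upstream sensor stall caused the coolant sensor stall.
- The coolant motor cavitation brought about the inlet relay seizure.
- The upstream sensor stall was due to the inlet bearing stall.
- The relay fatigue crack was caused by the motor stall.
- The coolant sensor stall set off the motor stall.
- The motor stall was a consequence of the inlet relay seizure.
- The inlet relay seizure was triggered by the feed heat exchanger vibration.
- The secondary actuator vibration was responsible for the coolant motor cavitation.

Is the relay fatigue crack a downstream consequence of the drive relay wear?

Yes

There is a causal chain: the drive relay wear → the inlet bearing stall → the motor stall → the relay fatigue crack.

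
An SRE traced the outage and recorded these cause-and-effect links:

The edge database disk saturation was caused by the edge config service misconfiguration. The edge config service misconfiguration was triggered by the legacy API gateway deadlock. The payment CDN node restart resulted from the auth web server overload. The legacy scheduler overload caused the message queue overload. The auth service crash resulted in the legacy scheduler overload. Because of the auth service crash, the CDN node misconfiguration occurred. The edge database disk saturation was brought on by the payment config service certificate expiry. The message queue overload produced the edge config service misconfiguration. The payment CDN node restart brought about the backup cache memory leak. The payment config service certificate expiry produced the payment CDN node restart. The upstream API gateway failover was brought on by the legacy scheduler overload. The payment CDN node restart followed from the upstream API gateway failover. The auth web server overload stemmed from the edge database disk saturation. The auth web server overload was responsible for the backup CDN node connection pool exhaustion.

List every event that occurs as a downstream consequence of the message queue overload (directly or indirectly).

the auth web server overload, the backup CDN node connection pool exhaustion, the backup cache memory leak, the edge config service misconfiguration, the edge database disk saturation, the payment CDN node restart

Direct effects: the edge config service misconfiguration.
2 steps out: the edge database disk saturation.
3 steps out: the auth web server overload.
4 steps out: the payment CDN node restart, the backup CDN node connection pool exhaustion.
5 steps out: the backup cache memory leak.
Not reachable from it: the auth service crash, the CDN node misconfiguration, the legacy scheduler overload, the legacy API gateway deadlock, the upstream API gateway failover, the payment config service certificate expiry.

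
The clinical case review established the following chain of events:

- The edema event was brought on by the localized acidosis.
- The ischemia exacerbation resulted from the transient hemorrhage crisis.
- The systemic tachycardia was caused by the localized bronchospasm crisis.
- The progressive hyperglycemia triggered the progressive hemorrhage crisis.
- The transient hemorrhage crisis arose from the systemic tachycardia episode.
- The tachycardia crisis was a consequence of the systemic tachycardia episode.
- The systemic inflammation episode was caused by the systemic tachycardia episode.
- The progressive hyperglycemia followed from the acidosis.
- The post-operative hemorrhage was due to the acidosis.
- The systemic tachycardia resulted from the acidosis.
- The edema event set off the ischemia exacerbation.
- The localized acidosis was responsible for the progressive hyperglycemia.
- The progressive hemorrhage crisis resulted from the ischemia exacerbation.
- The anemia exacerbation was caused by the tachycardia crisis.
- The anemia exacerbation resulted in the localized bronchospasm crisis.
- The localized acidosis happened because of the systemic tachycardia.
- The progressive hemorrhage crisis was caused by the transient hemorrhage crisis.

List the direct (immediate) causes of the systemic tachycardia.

the acidosis, the localized bronchospasm crisis

Upstream contributors include the systemic tachycardia episode, the tachycardia crisis, the anemia exacerbation, but only the acidosis, the localized bronchospasm crisis feed directly into the systemic tachycardia.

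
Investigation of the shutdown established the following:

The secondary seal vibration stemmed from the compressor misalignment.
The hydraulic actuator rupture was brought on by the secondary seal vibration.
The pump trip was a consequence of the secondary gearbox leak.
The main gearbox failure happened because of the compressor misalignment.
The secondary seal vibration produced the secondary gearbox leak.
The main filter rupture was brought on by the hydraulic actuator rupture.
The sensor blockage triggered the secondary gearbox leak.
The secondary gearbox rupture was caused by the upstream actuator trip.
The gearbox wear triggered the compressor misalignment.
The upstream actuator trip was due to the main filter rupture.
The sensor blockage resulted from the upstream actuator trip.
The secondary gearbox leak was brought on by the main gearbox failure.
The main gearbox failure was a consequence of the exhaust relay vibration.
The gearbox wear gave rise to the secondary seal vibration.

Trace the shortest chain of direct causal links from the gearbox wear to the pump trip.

the gearbox wear → the secondary seal vibration → the secondary gearbox leak → the pump trip

the gearbox wear → the secondary seal vibration
the secondary seal vibration → the secondary gearbox leak
the secondary gearbox leak → the pump trip
Length: 3 steps.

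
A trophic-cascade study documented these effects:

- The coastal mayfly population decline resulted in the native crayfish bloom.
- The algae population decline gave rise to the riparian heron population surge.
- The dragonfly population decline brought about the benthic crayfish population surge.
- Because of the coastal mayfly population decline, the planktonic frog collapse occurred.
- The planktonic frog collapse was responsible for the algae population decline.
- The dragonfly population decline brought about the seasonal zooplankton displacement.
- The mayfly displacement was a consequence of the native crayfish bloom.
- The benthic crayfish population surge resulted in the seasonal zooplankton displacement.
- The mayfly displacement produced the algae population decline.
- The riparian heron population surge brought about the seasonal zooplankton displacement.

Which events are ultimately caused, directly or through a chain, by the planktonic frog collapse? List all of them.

Direct effects: the algae population decline.
2 steps out: the riparian heron population surge.
3 steps out: the seasonal zooplankton displacement.
Not reachable from it: the coastal mayfly population decline, the native crayfish bloom, the mayfly displacement, the dragonfly population decline, the benthic crayfish population surge.

the algae population decline, the riparian heron population surge, the seasonal zooplankton displacement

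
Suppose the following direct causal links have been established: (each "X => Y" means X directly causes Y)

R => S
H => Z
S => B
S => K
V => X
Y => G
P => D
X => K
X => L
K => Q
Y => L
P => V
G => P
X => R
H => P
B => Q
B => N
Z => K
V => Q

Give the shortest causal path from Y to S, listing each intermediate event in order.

Y → G → P → V → X → R → S

Y → G
G → P
P → V
V → X
X → R
R → S
Length: 6 steps.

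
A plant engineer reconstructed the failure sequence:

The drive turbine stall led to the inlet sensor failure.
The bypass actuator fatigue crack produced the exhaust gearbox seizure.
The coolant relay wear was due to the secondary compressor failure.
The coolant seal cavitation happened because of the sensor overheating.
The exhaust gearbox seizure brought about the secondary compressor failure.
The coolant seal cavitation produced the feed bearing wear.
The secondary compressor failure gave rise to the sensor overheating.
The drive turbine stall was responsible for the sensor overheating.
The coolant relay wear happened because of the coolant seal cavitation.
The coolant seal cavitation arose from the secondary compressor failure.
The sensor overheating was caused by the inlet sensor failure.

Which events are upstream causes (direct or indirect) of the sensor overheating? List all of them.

the bypass actuator fatigue crack, the drive turbine stall, the exhaust gearbox seizure, the inlet sensor failure, the secondary compressor failure

Immediate causes of the sensor overheating: the drive turbine stall, the inlet sensor failure, the secondary compressor failure.
Further upstream: the bypass actuator fatigue crack, the exhaust gearbox seizure.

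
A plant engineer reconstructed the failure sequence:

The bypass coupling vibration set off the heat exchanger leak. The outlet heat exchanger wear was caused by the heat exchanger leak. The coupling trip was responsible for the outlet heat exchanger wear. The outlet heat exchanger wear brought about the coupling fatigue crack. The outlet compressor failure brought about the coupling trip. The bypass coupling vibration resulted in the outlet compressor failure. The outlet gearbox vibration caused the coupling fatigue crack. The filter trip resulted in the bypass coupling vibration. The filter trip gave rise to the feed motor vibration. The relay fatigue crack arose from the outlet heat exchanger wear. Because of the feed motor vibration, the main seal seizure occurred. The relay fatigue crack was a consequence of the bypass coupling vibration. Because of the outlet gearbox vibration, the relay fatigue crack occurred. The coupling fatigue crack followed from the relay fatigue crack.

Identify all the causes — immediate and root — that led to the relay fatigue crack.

Immediate causes of the relay fatigue crack: the bypass coupling vibration, the outlet gearbox vibration, the outlet heat exchanger wear.
Further upstream: the filter trip, the heat exchanger leak, the outlet compressor failure, the coupling trip.

the bypass coupling vibration, the coupling trip, the filter trip, the heat exchanger leak, the outlet compressor failure, the outlet gearbox vibration, the outlet heat exchanger wear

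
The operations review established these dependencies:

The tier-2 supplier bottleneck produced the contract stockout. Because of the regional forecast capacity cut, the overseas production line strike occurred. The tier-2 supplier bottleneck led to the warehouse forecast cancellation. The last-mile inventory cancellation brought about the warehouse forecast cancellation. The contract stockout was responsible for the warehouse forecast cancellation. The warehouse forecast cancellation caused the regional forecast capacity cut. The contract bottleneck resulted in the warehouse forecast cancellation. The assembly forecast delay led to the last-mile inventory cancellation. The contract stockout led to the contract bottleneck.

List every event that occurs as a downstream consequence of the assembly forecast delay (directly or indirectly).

Direct effects: the last-mile inventory cancellation.
2 steps out: the warehouse forecast cancellation.
3 steps out: the regional forecast capacity cut.
4 steps out: the overseas production line strike.
Not reachable from it: the tier-2 supplier bottleneck, the contract stockout, the contract bottleneck.

the last-mile inventory cancellation, the overseas production line strike, the regional forecast capacity cut, the warehouse forecast cancellation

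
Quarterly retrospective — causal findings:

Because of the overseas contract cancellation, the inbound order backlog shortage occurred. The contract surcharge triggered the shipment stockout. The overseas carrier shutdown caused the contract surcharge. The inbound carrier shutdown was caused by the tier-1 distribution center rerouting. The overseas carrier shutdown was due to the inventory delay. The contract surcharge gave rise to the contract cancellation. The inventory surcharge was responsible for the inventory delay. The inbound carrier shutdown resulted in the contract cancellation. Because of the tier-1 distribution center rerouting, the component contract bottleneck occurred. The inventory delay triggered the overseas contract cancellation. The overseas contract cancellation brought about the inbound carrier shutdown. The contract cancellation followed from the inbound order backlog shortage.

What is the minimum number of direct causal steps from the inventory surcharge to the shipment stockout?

4

Shortest chain: the inventory surcharge → the inventory delay → the overseas carrier shutdown → the contract surcharge → the shipment stockout.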